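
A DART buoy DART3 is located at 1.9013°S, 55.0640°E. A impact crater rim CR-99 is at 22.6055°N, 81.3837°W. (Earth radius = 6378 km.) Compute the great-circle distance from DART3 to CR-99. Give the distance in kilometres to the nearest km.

Δφ = 24.5068°,  Δλ = -136.4477°
a = sin²(Δφ/2) + cos φ₁ cos φ₂ sin²(Δλ/2) = 0.840725
c = 2·arcsin(√a) = 2.320539 rad = 132.9571°
d = R·c = 6378 × 2.320539 = 14800.4 km

14800 km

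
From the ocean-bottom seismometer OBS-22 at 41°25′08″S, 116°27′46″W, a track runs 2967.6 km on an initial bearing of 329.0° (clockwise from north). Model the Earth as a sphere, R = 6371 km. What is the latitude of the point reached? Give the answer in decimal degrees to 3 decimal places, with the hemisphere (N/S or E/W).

17.601°S

OBS-22: φ = -41.41889°, λ = -116.46278°
δ = d/R = 2967.6/6371 = 0.465798 rad
φ₂ = arcsin(sin φ₁ cos δ + cos φ₁ sin δ cos θ)
   = arcsin(-0.66156·0.89346 + 0.74989·0.44914·0.85717) = -17.60070°
λ₂ = λ₁ + atan2(sin θ sin δ cos φ₁, cos δ − sin φ₁ sin φ₂) = -130.50772°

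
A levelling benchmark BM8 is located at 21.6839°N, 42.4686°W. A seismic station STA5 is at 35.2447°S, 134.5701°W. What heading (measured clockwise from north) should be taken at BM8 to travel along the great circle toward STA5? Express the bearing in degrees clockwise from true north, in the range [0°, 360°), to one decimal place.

237.2°

Δλ = -92.1015°
y = sin Δλ · cos φ₂ = -0.816146
x = cos φ₁ sin φ₂ − sin φ₁ cos φ₂ cos Δλ = -0.525169
θ = atan2(y, x) = -122.7602° → 237.2398° (mod 360°)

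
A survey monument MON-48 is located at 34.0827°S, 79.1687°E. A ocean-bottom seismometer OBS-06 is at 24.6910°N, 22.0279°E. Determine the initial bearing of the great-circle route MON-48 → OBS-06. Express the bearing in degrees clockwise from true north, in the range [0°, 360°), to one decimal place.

309.2°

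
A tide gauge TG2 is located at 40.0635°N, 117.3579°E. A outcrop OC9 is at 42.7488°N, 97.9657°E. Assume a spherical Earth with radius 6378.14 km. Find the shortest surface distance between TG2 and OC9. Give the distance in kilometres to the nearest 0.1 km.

Δφ = 2.6853°,  Δλ = -19.3922°
a = sin²(Δφ/2) + cos φ₁ cos φ₂ sin²(Δλ/2) = 0.016491
c = 2·arcsin(√a) = 0.257546 rad = 14.7563°
d = R·c = 6378.14 × 0.257546 = 1642.7 km

1642.7 km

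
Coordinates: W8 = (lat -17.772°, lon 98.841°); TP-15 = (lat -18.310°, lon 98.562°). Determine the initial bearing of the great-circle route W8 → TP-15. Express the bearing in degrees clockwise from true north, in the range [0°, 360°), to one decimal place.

Δλ = -0.2790°
y = sin Δλ · cos φ₂ = -0.004623
x = cos φ₁ sin φ₂ − sin φ₁ cos φ₂ cos Δλ = -0.009393
θ = atan2(y, x) = -153.7956° → 206.2044° (mod 360°)

206.2°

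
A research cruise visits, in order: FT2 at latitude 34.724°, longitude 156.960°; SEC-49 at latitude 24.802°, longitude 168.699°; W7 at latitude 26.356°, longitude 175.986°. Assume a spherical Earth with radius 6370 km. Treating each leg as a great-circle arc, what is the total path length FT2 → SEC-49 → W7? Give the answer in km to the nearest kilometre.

FT2→SEC-49: c = 0.247865 rad, d = 1578.90 km
SEC-49→W7: c = 0.117860 rad, d = 750.77 km
Total = 1578.90 + 750.77 = 2329.67 km

2330 km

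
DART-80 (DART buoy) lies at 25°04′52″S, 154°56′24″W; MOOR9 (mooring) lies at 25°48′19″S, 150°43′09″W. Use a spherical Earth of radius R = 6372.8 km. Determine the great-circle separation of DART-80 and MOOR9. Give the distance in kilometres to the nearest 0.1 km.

431.5 km

DART-80: φ = -25.08111°, λ = -154.94000°
MOOR9: φ = -25.80528°, λ = -150.71917°
Δφ = -0.7242°,  Δλ = 4.2208°
a = sin²(Δφ/2) + cos φ₁ cos φ₂ sin²(Δλ/2) = 0.001146
c = 2·arcsin(√a) = 0.067709 rad = 3.8794°
d = R·c = 6372.8 × 0.067709 = 431.5 km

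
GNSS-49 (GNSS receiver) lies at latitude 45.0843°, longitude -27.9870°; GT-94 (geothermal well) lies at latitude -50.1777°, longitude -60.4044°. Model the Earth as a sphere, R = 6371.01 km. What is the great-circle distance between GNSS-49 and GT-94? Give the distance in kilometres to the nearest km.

Δφ = -95.2620°,  Δλ = -32.4174°
a = sin²(Δφ/2) + cos φ₁ cos φ₂ sin²(Δλ/2) = 0.581087
c = 2·arcsin(√a) = 1.733690 rad = 99.3331°
d = R·c = 6371.01 × 1.733690 = 11045.4 km

11045 km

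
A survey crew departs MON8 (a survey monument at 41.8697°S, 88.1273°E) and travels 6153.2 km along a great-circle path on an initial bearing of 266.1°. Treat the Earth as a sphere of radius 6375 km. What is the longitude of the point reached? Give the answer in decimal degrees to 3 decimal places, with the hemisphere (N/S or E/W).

23.361°E

δ = d/R = 6153.2/6375 = 0.965208 rad
φ₂ = arcsin(sin φ₁ cos δ + cos φ₁ sin δ cos θ)
   = arcsin(-0.66744·0.56925 + 0.74466·0.82217·-0.06802) = -24.93429°
λ₂ = λ₁ + atan2(sin θ sin δ cos φ₁, cos δ − sin φ₁ sin φ₂) = 23.36089°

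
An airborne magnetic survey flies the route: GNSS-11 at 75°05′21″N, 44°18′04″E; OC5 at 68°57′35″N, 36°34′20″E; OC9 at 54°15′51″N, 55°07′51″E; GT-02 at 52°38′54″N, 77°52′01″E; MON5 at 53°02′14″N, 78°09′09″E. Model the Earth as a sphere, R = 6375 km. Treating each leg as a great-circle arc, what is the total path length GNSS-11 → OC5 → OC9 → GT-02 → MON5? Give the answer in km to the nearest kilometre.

4178 km

GNSS-11: φ = +75.08917°, λ = +44.30111°
OC5: φ = +68.95972°, λ = +36.57222°
OC9: φ = +54.26417°, λ = +55.13083°
GT-02: φ = +52.64833°, λ = +77.86694°
MON5: φ = +53.03722°, λ = +78.15250°
GNSS-11→OC5: c = 0.114571 rad, d = 730.39 km
OC5→OC9: c = 0.296437 rad, d = 1889.79 km
OC9→GT-02: c = 0.236910 rad, d = 1510.30 km
GT-02→MON5: c = 0.007425 rad, d = 47.33 km
Total = 730.39 + 1889.79 + 1510.30 + 47.33 = 4177.81 km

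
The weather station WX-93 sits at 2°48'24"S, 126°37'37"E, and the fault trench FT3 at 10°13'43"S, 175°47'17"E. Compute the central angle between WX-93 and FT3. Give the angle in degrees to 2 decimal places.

WX-93: φ = -2.80667°, λ = +126.62694°
FT3: φ = -10.22861°, λ = +175.78806°
Δφ = -7.4219°,  Δλ = 49.1611°
a = sin²(Δφ/2) + cos φ₁ cos φ₂ sin²(Δλ/2) = 0.174268
c = 2·arcsin(√a) = 0.861283 rad = 49.3479°

49.35°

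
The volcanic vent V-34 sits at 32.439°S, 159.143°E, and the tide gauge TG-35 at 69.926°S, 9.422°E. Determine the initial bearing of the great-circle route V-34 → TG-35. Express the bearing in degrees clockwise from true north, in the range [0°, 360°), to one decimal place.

190.3°

Δλ = -149.7210°
y = sin Δλ · cos φ₂ = -0.173062
x = cos φ₁ sin φ₂ − sin φ₁ cos φ₂ cos Δλ = -0.951687
θ = atan2(y, x) = -169.6935° → 190.3065° (mod 360°)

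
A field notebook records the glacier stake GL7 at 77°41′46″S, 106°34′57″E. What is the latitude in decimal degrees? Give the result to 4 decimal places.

77.6961°S

77° + 41′/60 + 46″/3600 = 77 + 0.68333 + 0.01278 = 77.6961°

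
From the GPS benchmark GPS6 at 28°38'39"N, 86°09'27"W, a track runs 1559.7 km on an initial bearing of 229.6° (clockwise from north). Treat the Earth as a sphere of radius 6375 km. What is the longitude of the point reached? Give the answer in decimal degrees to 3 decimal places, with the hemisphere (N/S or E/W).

GPS6: φ = +28.64417°, λ = -86.15750°
δ = d/R = 1559.7/6375 = 0.244659 rad
φ₂ = arcsin(sin φ₁ cos δ + cos φ₁ sin δ cos θ)
   = arcsin(0.47937·0.97022 + 0.87761·0.24223·-0.64812) = 19.10591°
λ₂ = λ₁ + atan2(sin θ sin δ cos φ₁, cos δ − sin φ₁ sin φ₂) = -97.41492°

97.415°W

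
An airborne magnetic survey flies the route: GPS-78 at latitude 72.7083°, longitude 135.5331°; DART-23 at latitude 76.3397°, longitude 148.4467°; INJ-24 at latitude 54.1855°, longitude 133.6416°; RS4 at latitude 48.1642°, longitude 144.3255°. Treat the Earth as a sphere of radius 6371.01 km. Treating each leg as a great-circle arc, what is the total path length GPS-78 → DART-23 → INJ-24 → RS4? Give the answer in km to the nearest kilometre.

GPS-78→DART-23: c = 0.087013 rad, d = 554.36 km
DART-23→INJ-24: c = 0.398654 rad, d = 2539.83 km
INJ-24→RS4: c = 0.156896 rad, d = 999.59 km
Total = 554.36 + 2539.83 + 999.59 = 4093.77 km

4094 km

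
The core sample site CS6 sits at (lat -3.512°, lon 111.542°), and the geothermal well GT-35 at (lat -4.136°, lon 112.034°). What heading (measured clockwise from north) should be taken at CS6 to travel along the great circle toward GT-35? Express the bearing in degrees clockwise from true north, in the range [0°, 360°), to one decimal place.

Δλ = 0.4920°
y = sin Δλ · cos φ₂ = 0.008565
x = cos φ₁ sin φ₂ − sin φ₁ cos φ₂ cos Δλ = -0.010893
θ = atan2(y, x) = 141.8238° → 141.8238° (mod 360°)

141.8°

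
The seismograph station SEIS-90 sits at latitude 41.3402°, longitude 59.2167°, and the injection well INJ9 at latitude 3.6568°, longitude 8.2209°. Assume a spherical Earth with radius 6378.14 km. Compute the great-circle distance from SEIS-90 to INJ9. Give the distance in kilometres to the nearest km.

6578 km

Δφ = -37.6834°,  Δλ = -50.9958°
a = sin²(Δφ/2) + cos φ₁ cos φ₂ sin²(Δλ/2) = 0.243148
c = 2·arcsin(√a) = 1.031301 rad = 59.0892°
d = R·c = 6378.14 × 1.031301 = 6577.8 km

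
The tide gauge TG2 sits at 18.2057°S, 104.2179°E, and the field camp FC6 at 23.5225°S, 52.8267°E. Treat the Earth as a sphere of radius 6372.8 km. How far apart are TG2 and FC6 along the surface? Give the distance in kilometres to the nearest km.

Δφ = -5.3168°,  Δλ = -51.3912°
a = sin²(Δφ/2) + cos φ₁ cos φ₂ sin²(Δλ/2) = 0.165900
c = 2·arcsin(√a) = 0.839010 rad = 48.0717°
d = R·c = 6372.8 × 0.839010 = 5346.8 km

5347 km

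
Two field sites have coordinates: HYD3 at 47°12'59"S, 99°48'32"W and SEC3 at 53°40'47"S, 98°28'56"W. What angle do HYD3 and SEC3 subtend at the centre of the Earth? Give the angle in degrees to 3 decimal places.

6.518°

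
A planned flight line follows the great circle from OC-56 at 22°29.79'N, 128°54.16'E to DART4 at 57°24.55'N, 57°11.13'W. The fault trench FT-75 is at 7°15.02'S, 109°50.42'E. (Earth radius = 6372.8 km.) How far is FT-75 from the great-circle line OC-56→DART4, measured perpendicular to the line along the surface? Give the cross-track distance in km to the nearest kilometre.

OC-56: φ = +22.49650°, λ = +128.90267°
DART4: φ = +57.40917°, λ = -57.18550°
FT-75: φ = -7.25033°, λ = +109.84033°
δ₁₃ = central angle OC-56→FT-75 = 0.612926 rad  (haversine)
θ₁₃ = bearing OC-56→FT-75 = 214.277°,  θ₁₂ = bearing OC-56→DART4 = 3.325°
dₓₜ = R·arcsin(sin δ₁₃ · sin(θ₁₃ − θ₁₂)) = 6372.8·arcsin(0.57526·sin(210.952°)) = -1914.182 km
|dₓₜ| = 1914.182 km

1914 km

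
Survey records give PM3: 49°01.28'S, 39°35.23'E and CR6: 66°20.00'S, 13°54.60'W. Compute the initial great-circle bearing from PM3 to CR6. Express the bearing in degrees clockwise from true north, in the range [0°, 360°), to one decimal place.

217.5°

PM3: φ = -49.02133°, λ = +39.58717°
CR6: φ = -66.33333°, λ = -13.91000°
Δλ = -53.4972°
y = sin Δλ · cos φ₂ = -0.322668
x = cos φ₁ sin φ₂ − sin φ₁ cos φ₂ cos Δλ = -0.420352
θ = atan2(y, x) = -142.4896° → 217.5104° (mod 360°)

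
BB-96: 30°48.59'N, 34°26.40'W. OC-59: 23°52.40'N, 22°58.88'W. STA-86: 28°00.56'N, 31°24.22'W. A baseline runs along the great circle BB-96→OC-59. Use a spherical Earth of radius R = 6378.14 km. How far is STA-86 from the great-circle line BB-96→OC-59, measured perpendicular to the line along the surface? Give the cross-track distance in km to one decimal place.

106.2 km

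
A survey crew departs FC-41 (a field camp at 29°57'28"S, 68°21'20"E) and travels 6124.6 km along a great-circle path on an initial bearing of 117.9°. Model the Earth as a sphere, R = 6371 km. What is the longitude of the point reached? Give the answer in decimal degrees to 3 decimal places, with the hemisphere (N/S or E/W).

FC-41: φ = -29.95778°, λ = +68.35556°
δ = d/R = 6124.6/6371 = 0.961325 rad
φ₂ = arcsin(sin φ₁ cos δ + cos φ₁ sin δ cos θ)
   = arcsin(-0.49936·0.57243 + 0.86639·0.81995·-0.46793) = -38.18984°
λ₂ = λ₁ + atan2(sin θ sin δ cos φ₁, cos δ − sin φ₁ sin φ₂) = 135.57261°

135.573°E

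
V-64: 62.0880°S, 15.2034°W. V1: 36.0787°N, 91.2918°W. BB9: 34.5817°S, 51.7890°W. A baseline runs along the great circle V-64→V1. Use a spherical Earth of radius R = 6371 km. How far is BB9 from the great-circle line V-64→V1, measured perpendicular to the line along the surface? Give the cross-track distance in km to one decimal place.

δ₁₃ = central angle V-64→BB9 = 0.624899 rad  (haversine)
θ₁₃ = bearing V-64→BB9 = 302.985°,  θ₁₂ = bearing V-64→V1 = 299.695°
dₓₜ = R·arcsin(sin δ₁₃ · sin(θ₁₃ − θ₁₂)) = 6371·arcsin(0.58502·sin(3.291°)) = 213.973 km
|dₓₜ| = 213.973 km

214.0 km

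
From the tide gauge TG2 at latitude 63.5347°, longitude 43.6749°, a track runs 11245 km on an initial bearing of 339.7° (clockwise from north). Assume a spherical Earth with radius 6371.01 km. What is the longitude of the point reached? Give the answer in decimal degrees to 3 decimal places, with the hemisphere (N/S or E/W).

115.812°W

δ = d/R = 11245/6371.01 = 1.765026 rad
φ₂ = arcsin(sin φ₁ cos δ + cos φ₁ sin δ cos θ)
   = arcsin(0.89520·-0.19301 + 0.44566·0.98120·0.93789) = 13.72912°
λ₂ = λ₁ + atan2(sin θ sin δ cos φ₁, cos δ − sin φ₁ sin φ₂) = -115.81184°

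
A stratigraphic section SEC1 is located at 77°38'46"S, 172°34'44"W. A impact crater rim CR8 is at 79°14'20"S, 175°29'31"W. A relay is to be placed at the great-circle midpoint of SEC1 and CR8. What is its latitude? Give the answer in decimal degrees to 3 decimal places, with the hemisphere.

SEC1: φ = -77.64611°, λ = -172.57889°
CR8: φ = -79.23889°, λ = -175.49194°
Bx = cos φ₂ cos Δλ = 0.186473,  By = cos φ₂ sin Δλ = -0.009489
φₘ = atan2(sin φ₁ + sin φ₂, √((cos φ₁ + Bx)² + By²)) = -78.44612°
λₘ = λ₁ + atan2(By, cos φ₁ + Bx) = -173.93639°

78.446°S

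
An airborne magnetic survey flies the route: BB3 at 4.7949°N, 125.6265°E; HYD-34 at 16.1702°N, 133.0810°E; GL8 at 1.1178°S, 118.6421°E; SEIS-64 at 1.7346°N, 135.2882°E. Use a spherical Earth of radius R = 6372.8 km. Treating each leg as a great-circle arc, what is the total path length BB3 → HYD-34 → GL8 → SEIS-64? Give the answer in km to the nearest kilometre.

5875 km

BB3→HYD-34: c = 0.236059 rad, d = 1504.36 km
HYD-34→GL8: c = 0.391094 rad, d = 2492.37 km
GL8→SEIS-64: c = 0.294730 rad, d = 1878.26 km
Total = 1504.36 + 2492.37 + 1878.26 = 5874.98 km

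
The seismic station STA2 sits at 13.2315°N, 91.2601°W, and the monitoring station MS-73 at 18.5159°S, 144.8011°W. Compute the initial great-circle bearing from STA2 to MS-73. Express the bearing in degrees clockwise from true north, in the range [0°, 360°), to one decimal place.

240.1°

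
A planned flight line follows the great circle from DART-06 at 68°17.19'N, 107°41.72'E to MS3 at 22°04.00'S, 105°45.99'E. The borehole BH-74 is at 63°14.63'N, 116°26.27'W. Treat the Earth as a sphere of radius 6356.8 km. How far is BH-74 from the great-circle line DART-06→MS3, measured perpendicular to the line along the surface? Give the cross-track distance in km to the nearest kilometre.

DART-06: φ = +68.28650°, λ = +107.69533°
MS3: φ = -22.06667°, λ = +105.76650°
BH-74: φ = +63.24383°, λ = -116.43783°
δ₁₃ = central angle DART-06→BH-74 = 0.781253 rad  (haversine)
θ₁₃ = bearing DART-06→BH-74 = 26.435°,  θ₁₂ = bearing DART-06→MS3 = 181.788°
dₓₜ = R·arcsin(sin δ₁₃ · sin(θ₁₃ − θ₁₂)) = 6356.8·arcsin(0.70417·sin(-155.353°)) = -1894.680 km
|dₓₜ| = 1894.680 km

1895 km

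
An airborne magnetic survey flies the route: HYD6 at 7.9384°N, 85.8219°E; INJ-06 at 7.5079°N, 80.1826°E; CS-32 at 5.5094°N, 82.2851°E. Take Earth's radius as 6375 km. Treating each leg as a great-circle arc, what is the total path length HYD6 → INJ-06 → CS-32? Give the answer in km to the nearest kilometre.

945 km

HYD6→INJ-06: c = 0.097820 rad, d = 623.60 km
INJ-06→CS-32: c = 0.050456 rad, d = 321.65 km
Total = 623.60 + 321.65 = 945.25 km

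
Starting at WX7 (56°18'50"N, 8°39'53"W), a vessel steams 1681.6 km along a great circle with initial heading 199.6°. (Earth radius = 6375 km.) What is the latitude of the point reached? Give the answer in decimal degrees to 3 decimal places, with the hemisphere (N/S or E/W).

WX7: φ = +56.31389°, λ = -8.66472°
δ = d/R = 1681.6/6375 = 0.263780 rad
φ₂ = arcsin(sin φ₁ cos δ + cos φ₁ sin δ cos θ)
   = arcsin(0.83209·0.96541 + 0.55464·0.26073·-0.94206) = 41.84162°
λ₂ = λ₁ + atan2(sin θ sin δ cos φ₁, cos δ − sin φ₁ sin φ₂) = -15.40687°

41.842°N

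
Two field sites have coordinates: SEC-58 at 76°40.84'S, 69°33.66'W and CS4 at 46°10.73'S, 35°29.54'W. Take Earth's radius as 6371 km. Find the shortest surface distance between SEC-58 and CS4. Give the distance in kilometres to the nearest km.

3721 km

SEC-58: φ = -76.68067°, λ = -69.56100°
CS4: φ = -46.17883°, λ = -35.49233°
Δφ = 30.5018°,  Δλ = 34.0687°
a = sin²(Δφ/2) + cos φ₁ cos φ₂ sin²(Δλ/2) = 0.082883
c = 2·arcsin(√a) = 0.584053 rad = 33.4638°
d = R·c = 6371 × 0.584053 = 3721.0 km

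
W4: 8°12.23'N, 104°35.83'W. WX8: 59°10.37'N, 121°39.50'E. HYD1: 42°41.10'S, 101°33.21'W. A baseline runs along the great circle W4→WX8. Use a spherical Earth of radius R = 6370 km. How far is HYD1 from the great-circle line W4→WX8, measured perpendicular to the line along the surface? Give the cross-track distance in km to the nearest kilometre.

1668 km

W4: φ = +8.20383°, λ = -104.59717°
WX8: φ = +59.17283°, λ = +121.65833°
HYD1: φ = -42.68500°, λ = -101.55350°
δ₁₃ = central angle W4→HYD1 = 0.889500 rad  (haversine)
θ₁₃ = bearing W4→HYD1 = 177.120°,  θ₁₂ = bearing W4→WX8 = 337.651°
dₓₜ = R·arcsin(sin δ₁₃ · sin(θ₁₃ − θ₁₂)) = 6370·arcsin(0.77676·sin(-160.532°)) = -1668.072 km
|dₓₜ| = 1668.072 km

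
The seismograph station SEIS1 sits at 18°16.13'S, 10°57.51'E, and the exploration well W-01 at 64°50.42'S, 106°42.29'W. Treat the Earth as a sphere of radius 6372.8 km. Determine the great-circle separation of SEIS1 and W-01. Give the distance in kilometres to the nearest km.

SEIS1: φ = -18.26883°, λ = +10.95850°
W-01: φ = -64.84033°, λ = -106.70483°
Δφ = -46.5715°,  Δλ = -117.6633°
a = sin²(Δφ/2) + cos φ₁ cos φ₂ sin²(Δλ/2) = 0.451849
c = 2·arcsin(√a) = 1.474346 rad = 84.4738°
d = R·c = 6372.8 × 1.474346 = 9395.7 km

9396 km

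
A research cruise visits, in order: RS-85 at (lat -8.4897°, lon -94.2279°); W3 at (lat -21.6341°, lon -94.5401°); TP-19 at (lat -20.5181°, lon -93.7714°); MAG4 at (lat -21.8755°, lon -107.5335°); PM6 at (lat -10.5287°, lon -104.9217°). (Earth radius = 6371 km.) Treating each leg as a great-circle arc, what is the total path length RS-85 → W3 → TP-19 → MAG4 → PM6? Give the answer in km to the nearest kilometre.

4336 km

RS-85→W3: c = 0.229473 rad, d = 1461.97 km
W3→TP-19: c = 0.023154 rad, d = 147.51 km
TP-19→MAG4: c = 0.225115 rad, d = 1434.21 km
MAG4→PM6: c = 0.202800 rad, d = 1292.04 km
Total = 1461.97 + 147.51 + 1434.21 + 1292.04 = 4335.73 km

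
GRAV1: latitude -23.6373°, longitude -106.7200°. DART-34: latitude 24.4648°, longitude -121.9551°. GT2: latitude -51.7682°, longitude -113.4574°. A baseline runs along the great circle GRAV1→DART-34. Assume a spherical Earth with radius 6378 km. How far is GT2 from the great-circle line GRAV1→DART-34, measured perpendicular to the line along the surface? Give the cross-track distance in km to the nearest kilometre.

δ₁₃ = central angle GRAV1→GT2 = 0.499217 rad  (haversine)
θ₁₃ = bearing GRAV1→GT2 = 188.723°,  θ₁₂ = bearing GRAV1→DART-34 = 341.893°
dₓₜ = R·arcsin(sin δ₁₃ · sin(θ₁₃ − θ₁₂)) = 6378·arcsin(0.47874·sin(-153.171°)) = -1389.054 km
|dₓₜ| = 1389.054 km

1389 km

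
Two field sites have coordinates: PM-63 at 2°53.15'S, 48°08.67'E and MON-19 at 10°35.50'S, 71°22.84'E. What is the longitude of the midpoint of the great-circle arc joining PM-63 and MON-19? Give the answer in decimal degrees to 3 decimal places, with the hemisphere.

PM-63: φ = -2.88583°, λ = +48.14450°
MON-19: φ = -10.59167°, λ = +71.38067°
Bx = cos φ₂ cos Δλ = 0.903231,  By = cos φ₂ sin Δλ = 0.387800
φₘ = atan2(sin φ₁ + sin φ₂, √((cos φ₁ + Bx)² + By²)) = -6.87836°
λₘ = λ₁ + atan2(By, cos φ₁ + Bx) = 59.66884°

59.669°E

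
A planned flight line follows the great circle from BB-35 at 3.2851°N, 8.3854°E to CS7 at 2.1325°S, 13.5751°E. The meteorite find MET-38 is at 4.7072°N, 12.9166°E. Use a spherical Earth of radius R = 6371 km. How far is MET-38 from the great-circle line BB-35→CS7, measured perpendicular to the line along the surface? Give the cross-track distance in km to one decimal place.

472.6 km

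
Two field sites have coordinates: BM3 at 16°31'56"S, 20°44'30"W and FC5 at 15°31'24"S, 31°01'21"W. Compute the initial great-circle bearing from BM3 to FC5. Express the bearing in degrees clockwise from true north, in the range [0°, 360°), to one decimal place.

BM3: φ = -16.53222°, λ = -20.74167°
FC5: φ = -15.52333°, λ = -31.02250°
Δλ = -10.2808°
y = sin Δλ · cos φ₂ = -0.171963
x = cos φ₁ sin φ₂ − sin φ₁ cos φ₂ cos Δλ = 0.013206
θ = atan2(y, x) = -85.6087° → 274.3913° (mod 360°)

274.4°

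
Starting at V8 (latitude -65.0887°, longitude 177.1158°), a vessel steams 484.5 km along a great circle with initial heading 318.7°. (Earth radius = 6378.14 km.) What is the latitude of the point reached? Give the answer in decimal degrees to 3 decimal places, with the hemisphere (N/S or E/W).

61.682°S

δ = d/R = 484.5/6378.14 = 0.075963 rad
φ₂ = arcsin(sin φ₁ cos δ + cos φ₁ sin δ cos θ)
   = arcsin(-0.90696·0.99712 + 0.42121·0.07589·0.75126) = -61.68229°
λ₂ = λ₁ + atan2(sin θ sin δ cos φ₁, cos δ − sin φ₁ sin φ₂) = 171.05470°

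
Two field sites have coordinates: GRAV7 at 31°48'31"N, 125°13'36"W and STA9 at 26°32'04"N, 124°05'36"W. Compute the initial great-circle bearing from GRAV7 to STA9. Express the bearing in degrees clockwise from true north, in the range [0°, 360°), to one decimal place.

169.1°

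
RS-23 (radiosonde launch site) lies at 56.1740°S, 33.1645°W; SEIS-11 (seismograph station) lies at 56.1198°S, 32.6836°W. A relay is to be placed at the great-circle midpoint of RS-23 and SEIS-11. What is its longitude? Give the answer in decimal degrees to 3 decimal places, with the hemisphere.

32.924°W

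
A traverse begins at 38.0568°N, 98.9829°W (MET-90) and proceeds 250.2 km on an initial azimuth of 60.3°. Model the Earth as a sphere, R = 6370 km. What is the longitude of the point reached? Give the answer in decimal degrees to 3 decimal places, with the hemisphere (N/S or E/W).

δ = d/R = 250.2/6370 = 0.039278 rad
φ₂ = arcsin(sin φ₁ cos δ + cos φ₁ sin δ cos θ)
   = arcsin(0.61644·0.99923 + 0.78740·0.03927·0.49546) = 39.14508°
λ₂ = λ₁ + atan2(sin θ sin δ cos φ₁, cos δ − sin φ₁ sin φ₂) = -96.46218°

96.462°W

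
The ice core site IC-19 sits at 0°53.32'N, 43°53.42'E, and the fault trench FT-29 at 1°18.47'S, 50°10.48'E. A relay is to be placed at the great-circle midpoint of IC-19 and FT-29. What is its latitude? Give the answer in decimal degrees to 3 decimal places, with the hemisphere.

0.210°S

IC-19: φ = +0.88867°, λ = +43.89033°
FT-29: φ = -1.30783°, λ = +50.17467°
Bx = cos φ₂ cos Δλ = 0.993732,  By = cos φ₂ sin Δλ = 0.109434
φₘ = atan2(sin φ₁ + sin φ₂, √((cos φ₁ + Bx)² + By²)) = -0.20990°
λₘ = λ₁ + atan2(By, cos φ₁ + Bx) = 47.03228°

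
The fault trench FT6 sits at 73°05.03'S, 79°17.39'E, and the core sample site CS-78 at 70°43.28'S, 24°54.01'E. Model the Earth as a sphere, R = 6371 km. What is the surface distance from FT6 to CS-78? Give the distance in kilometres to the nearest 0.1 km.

1830.2 km

FT6: φ = -73.08383°, λ = +79.28983°
CS-78: φ = -70.72133°, λ = +24.90017°
Δφ = 2.3625°,  Δλ = -54.3897°
a = sin²(Δφ/2) + cos φ₁ cos φ₂ sin²(Δλ/2) = 0.020490
c = 2·arcsin(√a) = 0.287275 rad = 16.4597°
d = R·c = 6371 × 0.287275 = 1830.2 km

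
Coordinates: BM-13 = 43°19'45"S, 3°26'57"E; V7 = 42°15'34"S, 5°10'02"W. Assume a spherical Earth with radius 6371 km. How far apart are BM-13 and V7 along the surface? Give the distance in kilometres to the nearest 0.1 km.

BM-13: φ = -43.32917°, λ = +3.44917°
V7: φ = -42.25944°, λ = -5.16722°
Δφ = 1.0697°,  Δλ = -8.6164°
a = sin²(Δφ/2) + cos φ₁ cos φ₂ sin²(Δλ/2) = 0.003125
c = 2·arcsin(√a) = 0.111867 rad = 6.4095°
d = R·c = 6371 × 0.111867 = 712.7 km

712.7 km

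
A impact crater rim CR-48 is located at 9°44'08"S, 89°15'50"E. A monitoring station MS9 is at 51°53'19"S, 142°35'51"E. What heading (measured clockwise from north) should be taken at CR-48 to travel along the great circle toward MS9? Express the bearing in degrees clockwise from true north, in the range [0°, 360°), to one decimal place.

CR-48: φ = -9.73556°, λ = +89.26389°
MS9: φ = -51.88861°, λ = +142.59750°
Δλ = 53.3336°
y = sin Δλ · cos φ₂ = 0.495066
x = cos φ₁ sin φ₂ − sin φ₁ cos φ₂ cos Δλ = -0.713157
θ = atan2(y, x) = 145.2320° → 145.2320° (mod 360°)

145.2°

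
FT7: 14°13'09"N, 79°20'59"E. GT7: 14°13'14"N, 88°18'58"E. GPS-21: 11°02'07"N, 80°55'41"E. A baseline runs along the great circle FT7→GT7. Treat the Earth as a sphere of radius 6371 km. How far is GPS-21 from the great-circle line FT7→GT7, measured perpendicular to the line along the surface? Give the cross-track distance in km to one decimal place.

FT7: φ = +14.21917°, λ = +79.34972°
GT7: φ = +14.22056°, λ = +88.31611°
GPS-21: φ = +11.03528°, λ = +80.92806°
δ₁₃ = central angle FT7→GPS-21 = 0.061728 rad  (haversine)
θ₁₃ = bearing FT7→GPS-21 = 154.008°,  θ₁₂ = bearing FT7→GT7 = 88.887°
dₓₜ = R·arcsin(sin δ₁₃ · sin(θ₁₃ − θ₁₂)) = 6371·arcsin(0.06169·sin(65.121°)) = 356.731 km
|dₓₜ| = 356.731 km

356.7 km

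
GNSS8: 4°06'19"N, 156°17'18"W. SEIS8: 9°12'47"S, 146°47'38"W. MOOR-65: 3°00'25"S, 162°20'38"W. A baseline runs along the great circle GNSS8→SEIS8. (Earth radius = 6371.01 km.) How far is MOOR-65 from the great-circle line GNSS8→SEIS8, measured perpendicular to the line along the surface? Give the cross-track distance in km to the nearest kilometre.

1007 km

GNSS8: φ = +4.10528°, λ = -156.28833°
SEIS8: φ = -9.21306°, λ = -146.79389°
MOOR-65: φ = -3.00694°, λ = -162.34389°
δ₁₃ = central angle GNSS8→MOOR-65 = 0.162983 rad  (haversine)
θ₁₃ = bearing GNSS8→MOOR-65 = 220.484°,  θ₁₂ = bearing GNSS8→SEIS8 = 144.633°
dₓₜ = R·arcsin(sin δ₁₃ · sin(θ₁₃ − θ₁₂)) = 6371.01·arcsin(0.16226·sin(75.852°)) = 1006.601 km
|dₓₜ| = 1006.601 km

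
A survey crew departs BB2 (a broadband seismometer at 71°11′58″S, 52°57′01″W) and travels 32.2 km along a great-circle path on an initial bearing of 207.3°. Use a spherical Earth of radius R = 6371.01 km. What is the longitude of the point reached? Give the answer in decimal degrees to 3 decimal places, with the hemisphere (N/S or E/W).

53.368°W

BB2: φ = -71.19944°, λ = -52.95028°
δ = d/R = 32.2/6371.01 = 0.005054 rad
φ₂ = arcsin(sin φ₁ cos δ + cos φ₁ sin δ cos θ)
   = arcsin(-0.94665·0.99999 + 0.32227·0.00505·-0.88862) = -71.45631°
λ₂ = λ₁ + atan2(sin θ sin δ cos φ₁, cos δ − sin φ₁ sin φ₂) = -53.36790°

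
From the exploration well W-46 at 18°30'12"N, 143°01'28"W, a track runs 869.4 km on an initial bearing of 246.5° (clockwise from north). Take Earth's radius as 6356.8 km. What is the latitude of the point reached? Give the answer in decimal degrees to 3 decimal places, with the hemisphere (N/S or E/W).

15.239°N

W-46: φ = +18.50333°, λ = -143.02444°
δ = d/R = 869.4/6356.8 = 0.136767 rad
φ₂ = arcsin(sin φ₁ cos δ + cos φ₁ sin δ cos θ)
   = arcsin(0.31736·0.99066 + 0.94831·0.13634·-0.39875) = 15.23870°
λ₂ = λ₁ + atan2(sin θ sin δ cos φ₁, cos δ − sin φ₁ sin φ₂) = -150.47031°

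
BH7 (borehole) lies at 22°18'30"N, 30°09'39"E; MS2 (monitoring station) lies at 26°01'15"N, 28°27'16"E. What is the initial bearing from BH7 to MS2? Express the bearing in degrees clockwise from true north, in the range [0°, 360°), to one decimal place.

337.6°

BH7: φ = +22.30833°, λ = +30.16083°
MS2: φ = +26.02083°, λ = +28.45444°
Δλ = -1.7064°
y = sin Δλ · cos φ₂ = -0.026759
x = cos φ₁ sin φ₂ − sin φ₁ cos φ₂ cos Δλ = 0.064901
θ = atan2(y, x) = -22.4067° → 337.5933° (mod 360°)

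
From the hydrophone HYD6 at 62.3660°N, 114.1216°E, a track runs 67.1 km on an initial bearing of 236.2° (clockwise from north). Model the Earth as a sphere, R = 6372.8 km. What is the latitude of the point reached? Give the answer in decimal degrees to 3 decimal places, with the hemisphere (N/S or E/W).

δ = d/R = 67.1/6372.8 = 0.010529 rad
φ₂ = arcsin(sin φ₁ cos δ + cos φ₁ sin δ cos θ)
   = arcsin(0.88593·0.99994 + 0.46382·0.01053·-0.55630) = 62.02626°
λ₂ = λ₁ + atan2(sin θ sin δ cos φ₁, cos δ − sin φ₁ sin φ₂) = 113.05282°

62.026°N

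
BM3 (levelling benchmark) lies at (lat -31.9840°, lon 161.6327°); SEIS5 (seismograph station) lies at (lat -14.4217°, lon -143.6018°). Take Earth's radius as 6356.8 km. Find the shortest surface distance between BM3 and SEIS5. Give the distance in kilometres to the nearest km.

5848 km

Δφ = 17.5623°,  Δλ = 54.7655°
a = sin²(Δφ/2) + cos φ₁ cos φ₂ sin²(Δλ/2) = 0.197077
c = 2·arcsin(√a) = 0.919967 rad = 52.7103°
d = R·c = 6356.8 × 0.919967 = 5848.0 km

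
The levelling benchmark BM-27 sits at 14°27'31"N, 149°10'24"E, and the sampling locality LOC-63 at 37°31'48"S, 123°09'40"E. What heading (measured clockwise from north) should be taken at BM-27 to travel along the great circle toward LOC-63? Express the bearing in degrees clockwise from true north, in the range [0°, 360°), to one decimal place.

204.4°

BM-27: φ = +14.45861°, λ = +149.17333°
LOC-63: φ = -37.53000°, λ = +123.16111°
Δλ = -26.0122°
y = sin Δλ · cos φ₂ = -0.347795
x = cos φ₁ sin φ₂ − sin φ₁ cos φ₂ cos Δλ = -0.767831
θ = atan2(y, x) = -155.6314° → 204.3686° (mod 360°)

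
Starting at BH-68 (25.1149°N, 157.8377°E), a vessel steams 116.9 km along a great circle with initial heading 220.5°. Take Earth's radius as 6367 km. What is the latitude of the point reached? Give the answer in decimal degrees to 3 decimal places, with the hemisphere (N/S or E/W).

24.313°N

δ = d/R = 116.9/6367 = 0.018360 rad
φ₂ = arcsin(sin φ₁ cos δ + cos φ₁ sin δ cos θ)
   = arcsin(0.42443·0.99983 + 0.90546·0.01836·-0.76041) = 24.31310°
λ₂ = λ₁ + atan2(sin θ sin δ cos φ₁, cos δ − sin φ₁ sin φ₂) = 157.08803°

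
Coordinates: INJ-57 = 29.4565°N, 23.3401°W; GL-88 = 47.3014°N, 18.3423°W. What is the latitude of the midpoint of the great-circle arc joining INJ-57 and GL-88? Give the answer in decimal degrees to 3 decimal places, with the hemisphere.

Bx = cos φ₂ cos Δλ = 0.675563,  By = cos φ₂ sin Δλ = 0.059078
φₘ = atan2(sin φ₁ + sin φ₂, √((cos φ₁ + Bx)² + By²)) = 38.40507°
λₘ = λ₁ + atan2(By, cos φ₁ + Bx) = -21.15211°

38.405°N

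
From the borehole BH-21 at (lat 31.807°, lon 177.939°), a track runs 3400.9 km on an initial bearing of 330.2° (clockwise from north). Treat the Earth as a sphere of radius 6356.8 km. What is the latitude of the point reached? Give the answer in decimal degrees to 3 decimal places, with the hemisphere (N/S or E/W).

δ = d/R = 3400.9/6356.8 = 0.535002 rad
φ₂ = arcsin(sin φ₁ cos δ + cos φ₁ sin δ cos θ)
   = arcsin(0.52706·0.86027 + 0.84983·0.50984·0.86777) = 56.03681°
λ₂ = λ₁ + atan2(sin θ sin δ cos φ₁, cos δ − sin φ₁ sin φ₂) = 150.96753°

56.037°N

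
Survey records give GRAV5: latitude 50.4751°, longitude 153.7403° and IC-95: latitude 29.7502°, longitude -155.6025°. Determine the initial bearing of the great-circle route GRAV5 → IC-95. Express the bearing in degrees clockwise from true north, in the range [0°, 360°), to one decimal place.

Δλ = 50.6572°
y = sin Δλ · cos φ₂ = 0.671435
x = cos φ₁ sin φ₂ − sin φ₁ cos φ₂ cos Δλ = -0.108750
θ = atan2(y, x) = 99.2001° → 99.2001° (mod 360°)

99.2°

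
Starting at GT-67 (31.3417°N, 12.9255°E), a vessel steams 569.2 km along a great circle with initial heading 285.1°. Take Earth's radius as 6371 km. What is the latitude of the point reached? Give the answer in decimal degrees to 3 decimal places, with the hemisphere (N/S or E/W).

32.542°N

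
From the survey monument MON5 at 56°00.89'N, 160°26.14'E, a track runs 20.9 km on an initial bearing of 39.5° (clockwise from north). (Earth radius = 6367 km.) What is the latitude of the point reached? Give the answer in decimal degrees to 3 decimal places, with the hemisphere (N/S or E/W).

56.160°N

MON5: φ = +56.01483°, λ = +160.43567°
δ = d/R = 20.9/6367 = 0.003283 rad
φ₂ = arcsin(sin φ₁ cos δ + cos φ₁ sin δ cos θ)
   = arcsin(0.82918·0.99999 + 0.55898·0.00328·0.77162) = 56.15977°
λ₂ = λ₁ + atan2(sin θ sin δ cos φ₁, cos δ − sin φ₁ sin φ₂) = 160.65049°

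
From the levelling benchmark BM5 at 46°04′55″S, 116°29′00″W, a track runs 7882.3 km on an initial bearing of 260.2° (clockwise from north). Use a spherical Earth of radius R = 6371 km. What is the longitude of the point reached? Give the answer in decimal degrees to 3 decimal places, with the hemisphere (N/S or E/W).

BM5: φ = -46.08194°, λ = -116.48333°
δ = d/R = 7882.3/6371 = 1.237216 rad
φ₂ = arcsin(sin φ₁ cos δ + cos φ₁ sin δ cos θ)
   = arcsin(-0.72033·0.32743 + 0.69363·0.94488·-0.17021) = -20.32908°
λ₂ = λ₁ + atan2(sin θ sin δ cos φ₁, cos δ − sin φ₁ sin φ₂) = 160.33120°

160.331°E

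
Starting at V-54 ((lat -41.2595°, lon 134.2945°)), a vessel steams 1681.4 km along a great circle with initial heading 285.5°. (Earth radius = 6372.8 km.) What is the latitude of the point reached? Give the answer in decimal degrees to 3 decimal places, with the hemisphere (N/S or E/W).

δ = d/R = 1681.4/6372.8 = 0.263840 rad
φ₂ = arcsin(sin φ₁ cos δ + cos φ₁ sin δ cos θ)
   = arcsin(-0.65947·0.96540 + 0.75173·0.26079·0.26724) = -35.75070°
λ₂ = λ₁ + atan2(sin θ sin δ cos φ₁, cos δ − sin φ₁ sin φ₂) = 116.25613°

35.751°S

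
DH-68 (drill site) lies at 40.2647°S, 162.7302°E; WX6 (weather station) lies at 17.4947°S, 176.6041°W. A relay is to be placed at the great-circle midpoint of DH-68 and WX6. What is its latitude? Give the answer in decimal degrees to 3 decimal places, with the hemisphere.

29.273°S

Bx = cos φ₂ cos Δλ = 0.892377,  By = cos φ₂ sin Δλ = 0.336591
φₘ = atan2(sin φ₁ + sin φ₂, √((cos φ₁ + Bx)² + By²)) = -29.27260°
λₘ = λ₁ + atan2(By, cos φ₁ + Bx) = 174.22312°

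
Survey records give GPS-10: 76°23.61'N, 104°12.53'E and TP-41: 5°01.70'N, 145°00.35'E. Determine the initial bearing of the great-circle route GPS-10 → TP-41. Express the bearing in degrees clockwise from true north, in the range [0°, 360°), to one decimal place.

137.6°

GPS-10: φ = +76.39350°, λ = +104.20883°
TP-41: φ = +5.02833°, λ = +145.00583°
Δλ = 40.7970°
y = sin Δλ · cos φ₂ = 0.650866
x = cos φ₁ sin φ₂ − sin φ₁ cos φ₂ cos Δλ = -0.712332
θ = atan2(y, x) = 137.5817° → 137.5817° (mod 360°)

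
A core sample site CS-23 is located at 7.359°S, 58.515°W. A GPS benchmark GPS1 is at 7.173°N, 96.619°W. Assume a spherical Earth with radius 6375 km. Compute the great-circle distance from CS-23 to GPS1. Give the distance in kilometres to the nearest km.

Δφ = 14.5320°,  Δλ = -38.1040°
a = sin²(Δφ/2) + cos φ₁ cos φ₂ sin²(Δλ/2) = 0.120845
c = 2·arcsin(√a) = 0.710081 rad = 40.6846°
d = R·c = 6375 × 0.710081 = 4526.8 km

4527 km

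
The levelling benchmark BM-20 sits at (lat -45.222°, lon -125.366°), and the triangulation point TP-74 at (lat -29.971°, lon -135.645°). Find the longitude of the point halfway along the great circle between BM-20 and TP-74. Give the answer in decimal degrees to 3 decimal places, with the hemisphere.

131.037°W

Bx = cos φ₂ cos Δλ = 0.852375,  By = cos φ₂ sin Δλ = -0.154580
φₘ = atan2(sin φ₁ + sin φ₂, √((cos φ₁ + Bx)² + By²)) = -37.70694°
λₘ = λ₁ + atan2(By, cos φ₁ + Bx) = -131.03674°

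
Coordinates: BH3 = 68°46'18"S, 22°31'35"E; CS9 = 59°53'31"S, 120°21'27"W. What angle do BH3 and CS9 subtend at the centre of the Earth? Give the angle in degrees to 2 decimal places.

48.58°

BH3: φ = -68.77167°, λ = +22.52639°
CS9: φ = -59.89194°, λ = -120.35750°
Δφ = 8.8797°,  Δλ = -142.8839°
a = sin²(Δφ/2) + cos φ₁ cos φ₂ sin²(Δλ/2) = 0.169228
c = 2·arcsin(√a) = 0.847921 rad = 48.5823°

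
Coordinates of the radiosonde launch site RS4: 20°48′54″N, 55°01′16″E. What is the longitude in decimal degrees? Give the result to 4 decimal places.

55° + 1′/60 + 16″/3600 = 55 + 0.01667 + 0.00444 = 55.0211°

55.0211°E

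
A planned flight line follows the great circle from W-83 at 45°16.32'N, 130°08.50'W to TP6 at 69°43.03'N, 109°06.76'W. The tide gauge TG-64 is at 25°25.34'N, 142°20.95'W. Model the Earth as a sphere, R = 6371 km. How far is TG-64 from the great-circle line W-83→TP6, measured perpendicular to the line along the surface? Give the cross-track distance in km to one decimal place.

W-83: φ = +45.27200°, λ = -130.14167°
TP6: φ = +69.71717°, λ = -109.11267°
TG-64: φ = +25.42233°, λ = -142.34917°
δ₁₃ = central angle W-83→TG-64 = 0.386551 rad  (haversine)
θ₁₃ = bearing W-83→TG-64 = 210.436°,  θ₁₂ = bearing W-83→TP6 = 16.127°
dₓₜ = R·arcsin(sin δ₁₃ · sin(θ₁₃ − θ₁₂)) = 6371·arcsin(0.37700·sin(194.310°)) = -594.503 km
|dₓₜ| = 594.503 km

594.5 km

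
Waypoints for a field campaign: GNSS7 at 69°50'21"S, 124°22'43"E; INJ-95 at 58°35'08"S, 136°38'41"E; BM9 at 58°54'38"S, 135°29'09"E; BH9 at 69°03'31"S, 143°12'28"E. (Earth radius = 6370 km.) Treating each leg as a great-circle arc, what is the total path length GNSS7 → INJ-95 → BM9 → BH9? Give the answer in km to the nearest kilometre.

2642 km

GNSS7: φ = -69.83917°, λ = +124.37861°
INJ-95: φ = -58.58556°, λ = +136.64472°
BM9: φ = -58.91056°, λ = +135.48583°
BH9: φ = -69.05861°, λ = +143.20778°
GNSS7→INJ-95: c = 0.216422 rad, d = 1378.61 km
INJ-95→BM9: c = 0.011928 rad, d = 75.98 km
BM9→BH9: c = 0.186376 rad, d = 1187.22 km
Total = 1378.61 + 75.98 + 1187.22 = 2641.81 km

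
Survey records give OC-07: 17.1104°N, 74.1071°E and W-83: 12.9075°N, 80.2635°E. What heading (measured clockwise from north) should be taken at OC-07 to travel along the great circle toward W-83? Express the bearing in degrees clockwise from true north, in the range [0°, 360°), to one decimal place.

Δλ = 6.1564°
y = sin Δλ · cos φ₂ = 0.104533
x = cos φ₁ sin φ₂ − sin φ₁ cos φ₂ cos Δλ = -0.071635
θ = atan2(y, x) = 124.4222° → 124.4222° (mod 360°)

124.4°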